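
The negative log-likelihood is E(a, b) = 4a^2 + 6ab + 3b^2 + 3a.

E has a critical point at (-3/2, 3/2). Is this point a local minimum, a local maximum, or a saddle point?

The Hessian of E is constant: H = [[8, 6], [6, 6]].
det(H) = 8·6 − 6² = 12.
det(H) > 0 and tr(H) = 14 > 0, so H is positive definite and the point is a local minimum.

local minimum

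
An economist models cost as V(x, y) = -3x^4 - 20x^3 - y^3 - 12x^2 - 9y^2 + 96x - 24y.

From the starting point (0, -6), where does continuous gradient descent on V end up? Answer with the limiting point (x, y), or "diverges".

V is separable, so gradient descent decouples: x follows -∂V/∂x, y follows -∂V/∂y.
∂V/∂x = -12(x - 1)(x + 2)(x + 4); at x=0 this is 96, so x decreases.
∂V/∂y = -3(y + 2)(y + 4); at y=-6 this is -24, so y increases.
x converges to its nearest critical value -2 (a local min of the x-part); y converges to -4. The iterate converges to (-2, -4).

(-2, -4)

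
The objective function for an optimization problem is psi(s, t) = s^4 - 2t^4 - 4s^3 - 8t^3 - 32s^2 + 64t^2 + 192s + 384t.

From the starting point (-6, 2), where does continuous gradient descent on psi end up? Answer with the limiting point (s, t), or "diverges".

psi is separable, so gradient descent decouples: s follows -∂psi/∂s, t follows -∂psi/∂t.
∂psi/∂s = 4(s - 4)(s - 3)(s + 4); at s=-6 this is -720, so s increases.
∂psi/∂t = -8(t - 4)(t + 3)(t + 4); at t=2 this is 480, so t decreases.
s converges to its nearest critical value -4 (a local min of the s-part); t converges to -3. The iterate converges to (-4, -3).

(-4, -3)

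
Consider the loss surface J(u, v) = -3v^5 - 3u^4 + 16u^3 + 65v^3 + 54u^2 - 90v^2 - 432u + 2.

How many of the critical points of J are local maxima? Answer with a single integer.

4

J separates as a function of u plus a function of v, so ∇J=0 decouples.
∂J/∂u = -12(u - 4)(u - 3)(u + 3) = 0 at u ∈ {-3, 3, 4}; ∂J/∂v = -15v(v - 3)(v - 1)(v + 4) = 0 at v ∈ {-4, 0, 1, 3}.
The Hessian is diagonal: diag(J_uu, J_vv). Second derivatives: J_uu(-3)=-504, J_uu(3)=72, J_uu(4)=-84; J_vv(-4)=2100, J_vv(0)=-180, J_vv(1)=150, J_vv(3)=-630.
Local maxima occur where both diagonal entries negative: (-3, 0), (-3, 3), (4, 0), (4, 3). Count: 4.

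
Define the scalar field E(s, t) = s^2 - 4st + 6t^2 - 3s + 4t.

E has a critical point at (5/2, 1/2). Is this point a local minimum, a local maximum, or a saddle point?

local minimum

The Hessian of E is constant: H = [[2, -4], [-4, 12]].
det(H) = 2·12 − (-4)² = 8.
det(H) > 0 and tr(H) = 14 > 0, so H is positive definite and the point is a local minimum.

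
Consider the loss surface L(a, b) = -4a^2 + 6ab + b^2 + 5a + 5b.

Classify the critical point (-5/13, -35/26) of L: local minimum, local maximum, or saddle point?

The Hessian of L is constant: H = [[-8, 6], [6, 2]].
det(H) = (-8)·2 − 6² = -52.
Since det(H) < 0, H is indefinite and the critical point is a saddle point.

saddle point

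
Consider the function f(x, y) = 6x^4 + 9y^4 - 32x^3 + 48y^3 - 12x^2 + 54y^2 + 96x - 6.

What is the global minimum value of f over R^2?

f(x,y) separates as P(x) + Q(y) − 6, so its minimum is min P + min Q − 6.
P'(x) = 24(x - 4)(x - 1)(x + 1) vanishes at x ∈ {-1, 1, 4}; Q'(y) = 36y(y + 1)(y + 3) vanishes at y ∈ {-3, -1, 0}.
Local minima of P (where P''>0): P(-1)=-70, P(4)=-320. Local minima of Q: Q(-3)=-81, Q(0)=0.
So the global minimum of f is P(4) + Q(-3) − 6 = -320 − 81 − 6 = -407, attained at (4, -3).

-407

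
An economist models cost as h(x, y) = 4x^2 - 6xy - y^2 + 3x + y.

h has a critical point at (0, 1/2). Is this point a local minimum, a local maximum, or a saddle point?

saddle point

The Hessian of h is constant: H = [[8, -6], [-6, -2]].
det(H) = 8·(-2) − (-6)² = -52.
Since det(H) < 0, H is indefinite and the critical point is a saddle point.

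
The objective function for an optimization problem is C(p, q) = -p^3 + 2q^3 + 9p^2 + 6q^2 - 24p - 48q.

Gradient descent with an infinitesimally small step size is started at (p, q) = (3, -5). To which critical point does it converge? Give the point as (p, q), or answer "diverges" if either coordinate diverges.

diverges

C is separable, so gradient descent decouples: p follows -∂C/∂p, q follows -∂C/∂q.
∂C/∂p = -3(p - 4)(p - 2); at p=3 this is 3, so p decreases.
∂C/∂q = 6(q - 2)(q + 4); at q=-5 this is 42, so q decreases.
The q-coordinate has no critical point in that direction and runs off to infinity.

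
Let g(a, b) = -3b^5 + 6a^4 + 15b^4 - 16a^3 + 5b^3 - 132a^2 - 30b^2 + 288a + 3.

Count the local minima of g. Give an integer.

4

g separates as a function of a plus a function of b, so ∇g=0 decouples.
∂g/∂a = 24(a - 4)(a - 1)(a + 3) = 0 at a ∈ {-3, 1, 4}; ∂g/∂b = -15b(b - 4)(b - 1)(b + 1) = 0 at b ∈ {-1, 0, 1, 4}.
The Hessian is diagonal: diag(g_aa, g_bb). Second derivatives: g_aa(-3)=672, g_aa(1)=-288, g_aa(4)=504; g_bb(-1)=150, g_bb(0)=-60, g_bb(1)=90, g_bb(4)=-900.
Local minima occur where both diagonal entries positive: (-3, -1), (-3, 1), (4, -1), (4, 1). Count: 4.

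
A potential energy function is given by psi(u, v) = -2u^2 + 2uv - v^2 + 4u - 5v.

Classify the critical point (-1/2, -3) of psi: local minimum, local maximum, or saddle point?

local maximum

The Hessian of psi is constant: H = [[-4, 2], [2, -2]].
det(H) = (-4)·(-2) − 2² = 4.
det(H) > 0 and tr(H) = -6 < 0, so H is negative definite and the point is a local maximum.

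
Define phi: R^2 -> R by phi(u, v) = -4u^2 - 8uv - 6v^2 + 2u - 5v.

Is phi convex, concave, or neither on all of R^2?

concave

phi is quadratic, so its Hessian is the constant matrix H = [[-8, -8], [-8, -12]].
det(H) = 32, tr(H) = -20.
det(H) > 0 and tr(H) < 0, so H is negative definite everywhere: concave.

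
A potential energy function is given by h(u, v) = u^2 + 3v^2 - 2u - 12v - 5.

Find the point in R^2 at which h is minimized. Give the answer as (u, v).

(1, 2)

h(u,v) separates as P(u) + Q(v) − 5, so its minimum is min P + min Q − 5.
P'(u) = 2u - 2 vanishes at u ∈ {1}; Q'(v) = 6v - 12 vanishes at v ∈ {2}.
Local minima of P (where P''>0): P(1)=-1. Local minima of Q: Q(2)=-12.
So the global minimum of h is P(1) + Q(2) − 5 = -1 − 12 − 5 = -18, attained at (1, 2).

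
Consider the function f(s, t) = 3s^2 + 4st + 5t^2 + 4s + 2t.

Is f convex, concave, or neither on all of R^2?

f is quadratic, so its Hessian is the constant matrix H = [[6, 4], [4, 10]].
det(H) = 44, tr(H) = 16.
det(H) > 0 and tr(H) > 0, so H is positive definite everywhere: convex.

convex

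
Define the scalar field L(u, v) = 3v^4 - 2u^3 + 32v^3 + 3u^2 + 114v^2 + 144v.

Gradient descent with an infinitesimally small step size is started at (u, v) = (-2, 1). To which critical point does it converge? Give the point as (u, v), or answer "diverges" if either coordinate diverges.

(0, -1)

L is separable, so gradient descent decouples: u follows -∂L/∂u, v follows -∂L/∂v.
∂L/∂u = -6u(u - 1); at u=-2 this is -36, so u increases.
∂L/∂v = 12(v + 1)(v + 3)(v + 4); at v=1 this is 480, so v decreases.
u converges to its nearest critical value 0 (a local min of the u-part); v converges to -1. The iterate converges to (0, -1).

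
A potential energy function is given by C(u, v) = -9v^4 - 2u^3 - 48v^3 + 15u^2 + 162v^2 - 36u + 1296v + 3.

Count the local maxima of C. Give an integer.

C separates as a function of u plus a function of v, so ∇C=0 decouples.
∂C/∂u = -6(u - 3)(u - 2) = 0 at u ∈ {2, 3}; ∂C/∂v = -36(v - 3)(v + 3)(v + 4) = 0 at v ∈ {-4, -3, 3}.
The Hessian is diagonal: diag(C_uu, C_vv). Second derivatives: C_uu(2)=6, C_uu(3)=-6; C_vv(-4)=-252, C_vv(-3)=216, C_vv(3)=-1512.
Local maxima occur where both diagonal entries negative: (3, -4), (3, 3). Count: 2.

2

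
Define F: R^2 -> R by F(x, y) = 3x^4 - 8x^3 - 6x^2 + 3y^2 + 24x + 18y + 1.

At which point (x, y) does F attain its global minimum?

(-1, -3)

F(x,y) separates as P(x) + Q(y) + 1, so its minimum is min P + min Q + 1.
P'(x) = 12(x - 2)(x - 1)(x + 1) vanishes at x ∈ {-1, 1, 2}; Q'(y) = 6y + 18 vanishes at y ∈ {-3}.
Local minima of P (where P''>0): P(-1)=-19, P(2)=8. Local minima of Q: Q(-3)=-27.
So the global minimum of F is P(-1) + Q(-3) + 1 = -19 − 27 + 1 = -45, attained at (-1, -3).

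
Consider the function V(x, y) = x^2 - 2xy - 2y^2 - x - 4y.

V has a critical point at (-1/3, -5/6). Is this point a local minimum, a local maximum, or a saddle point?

saddle point

The Hessian of V is constant: H = [[2, -2], [-2, -4]].
det(H) = 2·(-4) − (-2)² = -12.
Since det(H) < 0, H is indefinite and the critical point is a saddle point.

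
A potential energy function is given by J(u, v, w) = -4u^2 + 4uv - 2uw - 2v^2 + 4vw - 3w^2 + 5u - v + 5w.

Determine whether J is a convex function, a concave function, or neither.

concave

J is quadratic, so its Hessian is the constant matrix H = [[-8, 4, -2], [4, -4, 4], [-2, 4, -6]].
Leading principal minors: -8, 16, -16.
Signs alternate −, +, − ⇒ H ≺ 0 ⇒ concave.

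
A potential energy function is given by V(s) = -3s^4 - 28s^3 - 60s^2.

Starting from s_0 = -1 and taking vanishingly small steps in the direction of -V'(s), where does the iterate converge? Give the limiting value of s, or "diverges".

-2

V'(s) = -12s(s + 2)(s + 5), so V'(-1) = 48.
Gradient descent moves in the -V' direction, i.e. s is decreasing.
The nearest critical point in that direction is s = -2, where V'' = 72 > 0 (a local minimum). The iterate converges there.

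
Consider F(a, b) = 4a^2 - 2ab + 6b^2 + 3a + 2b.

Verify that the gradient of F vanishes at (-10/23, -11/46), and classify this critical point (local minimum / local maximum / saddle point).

local minimum

∇F = (8a - 2b + 3, -2a + 12b + 2); substituting (-10/23, -11/46) gives ∇F = (0, 0), so (-10/23, -11/46) is indeed a critical point.
The Hessian of F is constant: H = [[8, -2], [-2, 12]].
det(H) = 8·12 − (-2)² = 92.
det(H) > 0 and tr(H) = 20 > 0, so H is positive definite and the point is a local minimum.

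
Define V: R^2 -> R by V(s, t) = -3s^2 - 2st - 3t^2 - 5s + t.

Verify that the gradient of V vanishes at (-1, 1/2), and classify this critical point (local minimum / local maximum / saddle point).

local maximum

∇V = (-6s - 2t - 5, -2s - 6t + 1); substituting (-1, 1/2) gives ∇V = (0, 0), so (-1, 1/2) is indeed a critical point.
The Hessian of V is constant: H = [[-6, -2], [-2, -6]].
det(H) = (-6)·(-6) − (-2)² = 32.
det(H) > 0 and tr(H) = -12 < 0, so H is negative definite and the point is a local maximum.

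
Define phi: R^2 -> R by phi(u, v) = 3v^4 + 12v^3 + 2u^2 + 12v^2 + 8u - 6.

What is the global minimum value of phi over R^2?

phi(u,v) separates as P(u) + Q(v) − 6, so its minimum is min P + min Q − 6.
P'(u) = 4u + 8 vanishes at u ∈ {-2}; Q'(v) = 12v(v + 1)(v + 2) vanishes at v ∈ {-2, -1, 0}.
Local minima of P (where P''>0): P(-2)=-8. Local minima of Q: Q(-2)=0, Q(0)=0.
So the global minimum of phi is P(-2) + Q(-2) − 6 = -8 + 0 − 6 = -14, attained at (-2, -2).

-14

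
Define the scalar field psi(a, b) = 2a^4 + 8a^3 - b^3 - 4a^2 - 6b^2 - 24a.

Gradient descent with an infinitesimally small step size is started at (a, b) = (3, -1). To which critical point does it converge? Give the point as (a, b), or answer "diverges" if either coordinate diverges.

(1, -4)

psi is separable, so gradient descent decouples: a follows -∂psi/∂a, b follows -∂psi/∂b.
∂psi/∂a = 8(a - 1)(a + 1)(a + 3); at a=3 this is 384, so a decreases.
∂psi/∂b = -3b(b + 4); at b=-1 this is 9, so b decreases.
a converges to its nearest critical value 1 (a local min of the a-part); b converges to -4. The iterate converges to (1, -4).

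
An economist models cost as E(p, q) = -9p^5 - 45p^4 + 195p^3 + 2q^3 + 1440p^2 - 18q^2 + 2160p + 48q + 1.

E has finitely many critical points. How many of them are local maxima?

2

E separates as a function of p plus a function of q, so ∇E=0 decouples.
∂E/∂p = -45(p - 4)(p + 1)(p + 3)(p + 4) = 0 at p ∈ {-4, -3, -1, 4}; ∂E/∂q = 6(q - 4)(q - 2) = 0 at q ∈ {2, 4}.
The Hessian is diagonal: diag(E_pp, E_qq). Second derivatives: E_pp(-4)=1080, E_pp(-3)=-630, E_pp(-1)=1350, E_pp(4)=-12600; E_qq(2)=-12, E_qq(4)=12.
Local maxima occur where both diagonal entries negative: (-3, 2), (4, 2). Count: 2.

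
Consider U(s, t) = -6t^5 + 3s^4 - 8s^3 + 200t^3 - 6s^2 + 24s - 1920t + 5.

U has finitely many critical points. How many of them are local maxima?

U separates as a function of s plus a function of t, so ∇U=0 decouples.
∂U/∂s = 12(s - 2)(s - 1)(s + 1) = 0 at s ∈ {-1, 1, 2}; ∂U/∂t = -30(t - 4)(t - 2)(t + 2)(t + 4) = 0 at t ∈ {-4, -2, 2, 4}.
The Hessian is diagonal: diag(U_ss, U_tt). Second derivatives: U_ss(-1)=72, U_ss(1)=-24, U_ss(2)=36; U_tt(-4)=2880, U_tt(-2)=-1440, U_tt(2)=1440, U_tt(4)=-2880.
Local maxima occur where both diagonal entries negative: (1, -2), (1, 4). Count: 2.

2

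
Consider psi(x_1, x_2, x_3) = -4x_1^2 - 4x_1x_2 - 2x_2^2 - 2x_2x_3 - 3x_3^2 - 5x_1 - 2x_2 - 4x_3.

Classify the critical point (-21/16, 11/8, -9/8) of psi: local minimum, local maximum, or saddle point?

The Hessian is constant: H = [[-8, -4, 0], [-4, -4, -2], [0, -2, -6]].
Leading principal minors: Δ₁ = -8, Δ₂ = 16, Δ₃ = -64.
The minors alternate sign starting negative (−, +, −), so H is negative definite: a local maximum.

local maximum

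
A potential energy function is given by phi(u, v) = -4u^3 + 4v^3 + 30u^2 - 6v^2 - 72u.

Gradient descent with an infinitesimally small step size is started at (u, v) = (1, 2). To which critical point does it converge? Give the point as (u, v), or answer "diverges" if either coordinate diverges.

(2, 1)

phi is separable, so gradient descent decouples: u follows -∂phi/∂u, v follows -∂phi/∂v.
∂phi/∂u = -12(u - 3)(u - 2); at u=1 this is -24, so u increases.
∂phi/∂v = 12v(v - 1); at v=2 this is 24, so v decreases.
u converges to its nearest critical value 2 (a local min of the u-part); v converges to 1. The iterate converges to (2, 1).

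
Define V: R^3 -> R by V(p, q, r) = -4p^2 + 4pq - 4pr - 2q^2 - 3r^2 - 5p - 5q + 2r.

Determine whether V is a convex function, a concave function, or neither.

concave

V is quadratic, so its Hessian is the constant matrix H = [[-8, 4, -4], [4, -4, 0], [-4, 0, -6]].
Leading principal minors: -8, 16, -32.
Signs alternate −, +, − ⇒ H ≺ 0 ⇒ concave.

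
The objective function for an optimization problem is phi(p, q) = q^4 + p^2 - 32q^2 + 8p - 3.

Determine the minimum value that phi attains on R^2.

-275

phi(p,q) separates as A(p) + B(q) − 3, so its minimum is min A + min B − 3.
A'(p) = 2p + 8 vanishes at p ∈ {-4}; B'(q) = 4q(q - 4)(q + 4) vanishes at q ∈ {-4, 0, 4}.
Local minima of A (where A''>0): A(-4)=-16. Local minima of B: B(-4)=-256, B(4)=-256.
So the global minimum of phi is A(-4) + B(-4) − 3 = -16 − 256 − 3 = -275, attained at (-4, -4).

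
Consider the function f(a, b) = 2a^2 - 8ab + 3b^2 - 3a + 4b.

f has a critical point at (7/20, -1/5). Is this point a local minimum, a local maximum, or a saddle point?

The Hessian of f is constant: H = [[4, -8], [-8, 6]].
det(H) = 4·6 − (-8)² = -40.
Since det(H) < 0, H is indefinite and the critical point is a saddle point.

saddle point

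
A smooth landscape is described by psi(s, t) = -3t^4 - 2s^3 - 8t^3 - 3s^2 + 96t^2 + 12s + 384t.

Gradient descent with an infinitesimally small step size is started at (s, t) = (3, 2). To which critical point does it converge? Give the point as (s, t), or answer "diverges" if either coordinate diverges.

psi is separable, so gradient descent decouples: s follows -∂psi/∂s, t follows -∂psi/∂t.
∂psi/∂s = -6(s - 1)(s + 2); at s=3 this is -60, so s increases.
∂psi/∂t = -12(t - 4)(t + 2)(t + 4); at t=2 this is 576, so t decreases.
The s-coordinate has no critical point in that direction and runs off to infinity.

diverges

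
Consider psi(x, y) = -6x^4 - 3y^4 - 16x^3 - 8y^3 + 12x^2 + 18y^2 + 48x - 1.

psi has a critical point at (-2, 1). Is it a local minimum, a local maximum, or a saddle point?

local maximum

The mixed partial ∂²psi/∂x∂y is 0, so the Hessian at any point is diag(psi_xx, psi_yy) = diag(24(-3x^2 - 4x + 1), 12(-3y^2 - 4y + 3)).
At (-2, 1): H = diag(-72, -48).
Both eigenvalues are negative, so H is negative definite: a local maximum.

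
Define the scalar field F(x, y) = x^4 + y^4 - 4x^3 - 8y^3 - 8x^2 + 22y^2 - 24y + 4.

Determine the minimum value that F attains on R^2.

-133

F(x,y) separates as P(x) + Q(y) + 4, so its minimum is min P + min Q + 4.
P'(x) = 4x(x - 4)(x + 1) vanishes at x ∈ {-1, 0, 4}; Q'(y) = 4(y - 3)(y - 2)(y - 1) vanishes at y ∈ {1, 2, 3}.
Local minima of P (where P''>0): P(-1)=-3, P(4)=-128. Local minima of Q: Q(1)=-9, Q(3)=-9.
So the global minimum of F is P(4) + Q(1) + 4 = -128 − 9 + 4 = -133, attained at (4, 1).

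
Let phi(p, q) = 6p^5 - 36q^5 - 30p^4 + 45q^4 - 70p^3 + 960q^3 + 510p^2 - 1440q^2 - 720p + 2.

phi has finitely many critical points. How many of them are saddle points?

8

phi separates as a function of p plus a function of q, so ∇phi=0 decouples.
∂phi/∂p = 30(p - 4)(p - 2)(p - 1)(p + 3) = 0 at p ∈ {-3, 1, 2, 4}; ∂phi/∂q = -180q(q - 4)(q - 1)(q + 4) = 0 at q ∈ {-4, 0, 1, 4}.
The Hessian is diagonal: diag(phi_pp, phi_qq). Second derivatives: phi_pp(-3)=-4200, phi_pp(1)=360, phi_pp(2)=-300, phi_pp(4)=1260; phi_qq(-4)=28800, phi_qq(0)=-2880, phi_qq(1)=2700, phi_qq(4)=-17280.
Saddle points occur where the two diagonal entries have opposite signs: (-3, -4), (-3, 1), (1, 0), (1, 4), (2, -4), (2, 1), (4, 0), (4, 4). Count: 8.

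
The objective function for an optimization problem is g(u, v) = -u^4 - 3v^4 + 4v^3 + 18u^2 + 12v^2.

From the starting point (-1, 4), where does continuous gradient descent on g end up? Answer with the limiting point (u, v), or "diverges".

g is separable, so gradient descent decouples: u follows -∂g/∂u, v follows -∂g/∂v.
∂g/∂u = -4u(u - 3)(u + 3); at u=-1 this is -32, so u increases.
∂g/∂v = -12v(v - 2)(v + 1); at v=4 this is -480, so v increases.
The v-coordinate has no critical point in that direction and runs off to infinity.

diverges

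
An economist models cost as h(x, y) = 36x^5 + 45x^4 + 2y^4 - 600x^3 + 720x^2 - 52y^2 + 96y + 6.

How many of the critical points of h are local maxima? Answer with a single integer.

h separates as a function of x plus a function of y, so ∇h=0 decouples.
∂h/∂x = 180x(x - 2)(x - 1)(x + 4) = 0 at x ∈ {-4, 0, 1, 2}; ∂h/∂y = 8(y - 3)(y - 1)(y + 4) = 0 at y ∈ {-4, 1, 3}.
The Hessian is diagonal: diag(h_xx, h_yy). Second derivatives: h_xx(-4)=-21600, h_xx(0)=1440, h_xx(1)=-900, h_xx(2)=2160; h_yy(-4)=280, h_yy(1)=-80, h_yy(3)=112.
Local maxima occur where both diagonal entries negative: (-4, 1), (1, 1). Count: 2.

2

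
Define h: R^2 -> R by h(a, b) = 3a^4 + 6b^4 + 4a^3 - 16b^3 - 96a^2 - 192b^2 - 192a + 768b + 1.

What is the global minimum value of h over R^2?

-4863

h(a,b) separates as P(a) + Q(b) + 1, so its minimum is min P + min Q + 1.
P'(a) = 12(a - 4)(a + 1)(a + 4) vanishes at a ∈ {-4, -1, 4}; Q'(b) = 24(b - 4)(b - 2)(b + 4) vanishes at b ∈ {-4, 2, 4}.
Local minima of P (where P''>0): P(-4)=-256, P(4)=-1280. Local minima of Q: Q(-4)=-3584, Q(4)=512.
So the global minimum of h is P(4) + Q(-4) + 1 = -1280 − 3584 + 1 = -4863, attained at (4, -4).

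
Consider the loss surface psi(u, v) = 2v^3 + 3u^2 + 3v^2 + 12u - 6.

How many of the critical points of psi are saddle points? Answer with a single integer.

psi separates as a function of u plus a function of v, so ∇psi=0 decouples.
∂psi/∂u = 6(u + 2) = 0 at u ∈ {-2}; ∂psi/∂v = 6v(v + 1) = 0 at v ∈ {-1, 0}.
The Hessian is diagonal: diag(psi_uu, psi_vv). Second derivatives: psi_uu(-2)=6; psi_vv(-1)=-6, psi_vv(0)=6.
Saddle points occur where the two diagonal entries have opposite signs: (-2, -1). Count: 1.

1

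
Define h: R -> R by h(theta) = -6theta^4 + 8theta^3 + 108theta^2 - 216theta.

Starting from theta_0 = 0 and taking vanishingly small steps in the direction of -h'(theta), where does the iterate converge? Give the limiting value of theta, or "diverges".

1

h'(theta) = -24(theta - 3)(theta - 1)(theta + 3), so h'(0) = -216.
Gradient descent moves in the -h' direction, i.e. theta is increasing.
The nearest critical point in that direction is theta = 1, where h'' = 192 > 0 (a local minimum). The iterate converges there.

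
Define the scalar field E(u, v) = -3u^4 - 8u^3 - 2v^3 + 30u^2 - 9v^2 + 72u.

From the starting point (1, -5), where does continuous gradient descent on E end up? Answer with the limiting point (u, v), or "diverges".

E is separable, so gradient descent decouples: u follows -∂E/∂u, v follows -∂E/∂v.
∂E/∂u = -12(u - 2)(u + 1)(u + 3); at u=1 this is 96, so u decreases.
∂E/∂v = -6v(v + 3); at v=-5 this is -60, so v increases.
u converges to its nearest critical value -1 (a local min of the u-part); v converges to -3. The iterate converges to (-1, -3).

(-1, -3)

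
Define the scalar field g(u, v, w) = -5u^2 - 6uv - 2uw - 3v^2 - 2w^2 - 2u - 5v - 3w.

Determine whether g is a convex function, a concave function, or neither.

concave

g is quadratic, so its Hessian is the constant matrix H = [[-10, -6, -2], [-6, -6, 0], [-2, 0, -4]].
Leading principal minors: -10, 24, -72.
Signs alternate −, +, − ⇒ H ≺ 0 ⇒ concave.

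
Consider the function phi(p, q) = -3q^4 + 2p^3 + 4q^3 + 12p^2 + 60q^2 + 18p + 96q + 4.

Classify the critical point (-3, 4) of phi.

The mixed partial ∂²phi/∂p∂q is 0, so the Hessian at any point is diag(phi_pp, phi_qq) = diag(12(p + 2), 12(-3q^2 + 2q + 10)).
At (-3, 4): H = diag(-12, -360).
Both eigenvalues are negative, so H is negative definite: a local maximum.

local maximum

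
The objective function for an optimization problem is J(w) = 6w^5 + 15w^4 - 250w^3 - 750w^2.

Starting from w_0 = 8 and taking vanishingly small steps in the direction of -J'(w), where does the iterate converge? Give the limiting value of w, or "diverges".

J'(w) = 30w(w - 5)(w + 2)(w + 5), so J'(8) = 93600.
Gradient descent moves in the -J' direction, i.e. w is decreasing.
The nearest critical point in that direction is w = 5, where J'' = 10500 > 0 (a local minimum). The iterate converges there.

5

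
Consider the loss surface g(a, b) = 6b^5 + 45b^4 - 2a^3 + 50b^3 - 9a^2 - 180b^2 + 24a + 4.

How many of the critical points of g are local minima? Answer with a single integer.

2

g separates as a function of a plus a function of b, so ∇g=0 decouples.
∂g/∂a = -6(a - 1)(a + 4) = 0 at a ∈ {-4, 1}; ∂g/∂b = 30b(b - 1)(b + 3)(b + 4) = 0 at b ∈ {-4, -3, 0, 1}.
The Hessian is diagonal: diag(g_aa, g_bb). Second derivatives: g_aa(-4)=30, g_aa(1)=-30; g_bb(-4)=-600, g_bb(-3)=360, g_bb(0)=-360, g_bb(1)=600.
Local minima occur where both diagonal entries positive: (-4, -3), (-4, 1). Count: 2.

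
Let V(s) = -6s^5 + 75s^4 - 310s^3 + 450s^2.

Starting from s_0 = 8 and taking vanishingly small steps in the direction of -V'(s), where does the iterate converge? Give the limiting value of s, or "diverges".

diverges

V'(s) = -30s(s - 5)(s - 3)(s - 2), so V'(8) = -21600.
Gradient descent moves in the -V' direction, i.e. s is increasing.
There is no critical point above s=8, and V' keeps the same sign, so the iterate runs off to +∞.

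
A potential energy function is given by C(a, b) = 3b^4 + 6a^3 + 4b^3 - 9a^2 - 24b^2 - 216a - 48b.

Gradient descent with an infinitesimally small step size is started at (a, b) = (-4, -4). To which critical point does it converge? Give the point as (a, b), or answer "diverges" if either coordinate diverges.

diverges

C is separable, so gradient descent decouples: a follows -∂C/∂a, b follows -∂C/∂b.
∂C/∂a = 18(a - 4)(a + 3); at a=-4 this is 144, so a decreases.
∂C/∂b = 12(b - 2)(b + 1)(b + 2); at b=-4 this is -432, so b increases.
The a-coordinate has no critical point in that direction and runs off to infinity.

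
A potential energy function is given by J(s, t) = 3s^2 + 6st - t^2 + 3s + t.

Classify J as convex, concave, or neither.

J is quadratic, so its Hessian is the constant matrix H = [[6, 6], [6, -2]].
det(H) = -48, tr(H) = 4.
det(H) < 0, so H is indefinite: neither convex nor concave.

neither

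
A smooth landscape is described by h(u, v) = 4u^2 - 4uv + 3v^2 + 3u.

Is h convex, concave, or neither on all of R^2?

h is quadratic, so its Hessian is the constant matrix H = [[8, -4], [-4, 6]].
det(H) = 32, tr(H) = 14.
det(H) > 0 and tr(H) > 0, so H is positive definite everywhere: convex.

convex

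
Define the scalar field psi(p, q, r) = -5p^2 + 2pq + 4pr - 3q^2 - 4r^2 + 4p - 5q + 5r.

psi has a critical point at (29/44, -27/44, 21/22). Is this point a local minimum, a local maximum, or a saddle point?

local maximum

The Hessian is constant: H = [[-10, 2, 4], [2, -6, 0], [4, 0, -8]].
Leading principal minors: Δ₁ = -10, Δ₂ = 56, Δ₃ = -352.
The minors alternate sign starting negative (−, +, −), so H is negative definite: a local maximum.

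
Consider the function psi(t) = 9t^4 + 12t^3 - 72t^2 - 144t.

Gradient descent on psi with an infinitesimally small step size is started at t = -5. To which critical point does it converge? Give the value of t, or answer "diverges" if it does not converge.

psi'(t) = 36(t - 2)(t + 1)(t + 2), so psi'(-5) = -3024.
Gradient descent moves in the -psi' direction, i.e. t is increasing.
The nearest critical point in that direction is t = -2, where psi'' = 144 > 0 (a local minimum). The iterate converges there.

-2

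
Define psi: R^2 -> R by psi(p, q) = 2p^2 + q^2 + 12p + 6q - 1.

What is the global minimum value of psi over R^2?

-28

psi(p,q) separates as A(p) + B(q) − 1, so its minimum is min A + min B − 1.
A'(p) = 4p + 12 vanishes at p ∈ {-3}; B'(q) = 2q + 6 vanishes at q ∈ {-3}.
Local minima of A (where A''>0): A(-3)=-18. Local minima of B: B(-3)=-9.
So the global minimum of psi is A(-3) + B(-3) − 1 = -18 − 9 − 1 = -28, attained at (-3, -3).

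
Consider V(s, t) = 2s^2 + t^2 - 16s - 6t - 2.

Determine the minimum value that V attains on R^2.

-43

V(s,t) separates as P(s) + Q(t) − 2, so its minimum is min P + min Q − 2.
P'(s) = 4s - 16 vanishes at s ∈ {4}; Q'(t) = 2(t - 3) vanishes at t ∈ {3}.
Local minima of P (where P''>0): P(4)=-32. Local minima of Q: Q(3)=-9.
So the global minimum of V is P(4) + Q(3) − 2 = -32 − 9 − 2 = -43, attained at (4, 3).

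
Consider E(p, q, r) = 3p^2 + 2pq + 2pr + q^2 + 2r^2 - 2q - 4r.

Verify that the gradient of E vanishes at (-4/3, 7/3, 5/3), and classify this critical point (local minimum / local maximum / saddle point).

local minimum

∇E = (6p + 2q + 2r, 2p + 2q - 2, 2p + 4r - 4); substituting (-4/3, 7/3, 5/3) gives ∇E = (0, 0, 0), so (-4/3, 7/3, 5/3) is indeed a critical point.
The Hessian is constant: H = [[6, 2, 2], [2, 2, 0], [2, 0, 4]].
Leading principal minors: Δ₁ = 6, Δ₂ = 8, Δ₃ = 24.
All leading minors are positive, so H is positive definite: a local minimum.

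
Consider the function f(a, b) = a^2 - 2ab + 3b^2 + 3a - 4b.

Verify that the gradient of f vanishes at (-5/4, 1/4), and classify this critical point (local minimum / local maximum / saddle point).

local minimum

∇f = (2a - 2b + 3, -2a + 6b - 4); substituting (-5/4, 1/4) gives ∇f = (0, 0), so (-5/4, 1/4) is indeed a critical point.
The Hessian of f is constant: H = [[2, -2], [-2, 6]].
det(H) = 2·6 − (-2)² = 8.
det(H) > 0 and tr(H) = 8 > 0, so H is positive definite and the point is a local minimum.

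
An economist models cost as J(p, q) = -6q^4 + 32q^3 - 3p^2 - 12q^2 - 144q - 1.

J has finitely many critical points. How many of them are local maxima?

2

J separates as a function of p plus a function of q, so ∇J=0 decouples.
∂J/∂p = -6p = 0 at p ∈ {0}; ∂J/∂q = -24(q - 3)(q - 2)(q + 1) = 0 at q ∈ {-1, 2, 3}.
The Hessian is diagonal: diag(J_pp, J_qq). Second derivatives: J_pp(0)=-6; J_qq(-1)=-288, J_qq(2)=72, J_qq(3)=-96.
Local maxima occur where both diagonal entries negative: (0, -1), (0, 3). Count: 2.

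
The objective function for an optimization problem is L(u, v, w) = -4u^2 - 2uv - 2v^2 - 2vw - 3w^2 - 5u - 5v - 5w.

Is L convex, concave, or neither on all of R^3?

L is quadratic, so its Hessian is the constant matrix H = [[-8, -2, 0], [-2, -4, -2], [0, -2, -6]].
Leading principal minors: -8, 28, -136.
Signs alternate −, +, − ⇒ H ≺ 0 ⇒ concave.

concave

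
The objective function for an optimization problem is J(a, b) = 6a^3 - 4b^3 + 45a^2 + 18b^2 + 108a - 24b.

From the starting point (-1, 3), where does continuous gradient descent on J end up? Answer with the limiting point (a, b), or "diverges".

diverges

J is separable, so gradient descent decouples: a follows -∂J/∂a, b follows -∂J/∂b.
∂J/∂a = 18(a + 2)(a + 3); at a=-1 this is 36, so a decreases.
∂J/∂b = -12(b - 2)(b - 1); at b=3 this is -24, so b increases.
The b-coordinate has no critical point in that direction and runs off to infinity.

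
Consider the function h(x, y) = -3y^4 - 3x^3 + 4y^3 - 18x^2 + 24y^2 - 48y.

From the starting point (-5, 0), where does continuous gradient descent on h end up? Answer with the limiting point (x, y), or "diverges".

(-4, 1)

h is separable, so gradient descent decouples: x follows -∂h/∂x, y follows -∂h/∂y.
∂h/∂x = -9x(x + 4); at x=-5 this is -45, so x increases.
∂h/∂y = -12(y - 2)(y - 1)(y + 2); at y=0 this is -48, so y increases.
x converges to its nearest critical value -4 (a local min of the x-part); y converges to 1. The iterate converges to (-4, 1).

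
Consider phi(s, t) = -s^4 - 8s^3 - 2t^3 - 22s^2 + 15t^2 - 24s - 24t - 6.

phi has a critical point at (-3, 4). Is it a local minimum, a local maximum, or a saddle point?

The mixed partial ∂²phi/∂s∂t is 0, so the Hessian at any point is diag(phi_ss, phi_tt) = diag(-4(3s^2 + 12s + 11), 6(-2t + 5)).
At (-3, 4): H = diag(-8, -18).
Both eigenvalues are negative, so H is negative definite: a local maximum.

local maximum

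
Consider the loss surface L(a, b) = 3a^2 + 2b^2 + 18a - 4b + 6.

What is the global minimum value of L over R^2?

-23

L(a,b) separates as P(a) + Q(b) + 6, so its minimum is min P + min Q + 6.
P'(a) = 6a + 18 vanishes at a ∈ {-3}; Q'(b) = 4b - 4 vanishes at b ∈ {1}.
Local minima of P (where P''>0): P(-3)=-27. Local minima of Q: Q(1)=-2.
So the global minimum of L is P(-3) + Q(1) + 6 = -27 − 2 + 6 = -23, attained at (-3, 1).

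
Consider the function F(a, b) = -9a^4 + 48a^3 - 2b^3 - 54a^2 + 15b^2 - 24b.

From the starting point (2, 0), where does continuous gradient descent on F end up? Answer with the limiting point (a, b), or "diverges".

(1, 1)

F is separable, so gradient descent decouples: a follows -∂F/∂a, b follows -∂F/∂b.
∂F/∂a = -36a(a - 3)(a - 1); at a=2 this is 72, so a decreases.
∂F/∂b = -6(b - 4)(b - 1); at b=0 this is -24, so b increases.
a converges to its nearest critical value 1 (a local min of the a-part); b converges to 1. The iterate converges to (1, 1).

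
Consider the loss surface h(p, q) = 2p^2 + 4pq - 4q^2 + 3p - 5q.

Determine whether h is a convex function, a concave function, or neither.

h is quadratic, so its Hessian is the constant matrix H = [[4, 4], [4, -8]].
det(H) = -48, tr(H) = -4.
det(H) < 0, so H is indefinite: neither convex nor concave.

neither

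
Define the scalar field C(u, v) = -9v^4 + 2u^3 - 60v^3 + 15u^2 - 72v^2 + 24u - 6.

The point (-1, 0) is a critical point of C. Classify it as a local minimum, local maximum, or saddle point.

The mixed partial ∂²C/∂u∂v is 0, so the Hessian at any point is diag(C_uu, C_vv) = diag(6(2u + 5), -36(3v^2 + 10v + 4)).
At (-1, 0): H = diag(18, -144).
The eigenvalues have opposite signs, so H is indefinite: a saddle point.

saddle point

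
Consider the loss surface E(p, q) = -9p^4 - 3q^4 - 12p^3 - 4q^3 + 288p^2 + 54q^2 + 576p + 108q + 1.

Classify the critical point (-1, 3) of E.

The mixed partial ∂²E/∂p∂q is 0, so the Hessian at any point is diag(E_pp, E_qq) = diag(36(-3p^2 - 2p + 16), 12(-3q^2 - 2q + 9)).
At (-1, 3): H = diag(540, -288).
The eigenvalues have opposite signs, so H is indefinite: a saddle point.

saddle point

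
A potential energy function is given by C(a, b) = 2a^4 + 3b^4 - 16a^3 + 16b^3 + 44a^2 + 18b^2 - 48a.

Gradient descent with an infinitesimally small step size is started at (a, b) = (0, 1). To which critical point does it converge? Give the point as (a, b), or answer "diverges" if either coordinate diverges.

(1, 0)

C is separable, so gradient descent decouples: a follows -∂C/∂a, b follows -∂C/∂b.
∂C/∂a = 8(a - 3)(a - 2)(a - 1); at a=0 this is -48, so a increases.
∂C/∂b = 12b(b + 1)(b + 3); at b=1 this is 96, so b decreases.
a converges to its nearest critical value 1 (a local min of the a-part); b converges to 0. The iterate converges to (1, 0).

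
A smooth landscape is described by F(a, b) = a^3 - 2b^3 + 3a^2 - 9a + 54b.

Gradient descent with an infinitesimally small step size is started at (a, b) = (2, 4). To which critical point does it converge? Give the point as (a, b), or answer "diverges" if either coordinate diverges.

F is separable, so gradient descent decouples: a follows -∂F/∂a, b follows -∂F/∂b.
∂F/∂a = 3(a - 1)(a + 3); at a=2 this is 15, so a decreases.
∂F/∂b = -6(b - 3)(b + 3); at b=4 this is -42, so b increases.
The b-coordinate has no critical point in that direction and runs off to infinity.

diverges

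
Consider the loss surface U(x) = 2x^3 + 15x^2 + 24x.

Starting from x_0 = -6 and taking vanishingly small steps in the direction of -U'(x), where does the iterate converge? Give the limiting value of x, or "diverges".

U'(x) = 6(x + 1)(x + 4), so U'(-6) = 60.
Gradient descent moves in the -U' direction, i.e. x is decreasing.
There is no critical point below x=-6, and U' keeps the same sign, so the iterate runs off to −∞.

diverges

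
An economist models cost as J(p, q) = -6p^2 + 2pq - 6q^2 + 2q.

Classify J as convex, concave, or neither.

concave

J is quadratic, so its Hessian is the constant matrix H = [[-12, 2], [2, -12]].
det(H) = 140, tr(H) = -24.
det(H) > 0 and tr(H) < 0, so H is negative definite everywhere: concave.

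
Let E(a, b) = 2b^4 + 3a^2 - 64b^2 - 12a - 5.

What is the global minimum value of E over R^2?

E(a,b) separates as P(a) + Q(b) − 5, so its minimum is min P + min Q − 5.
P'(a) = 6a - 12 vanishes at a ∈ {2}; Q'(b) = 8b(b - 4)(b + 4) vanishes at b ∈ {-4, 0, 4}.
Local minima of P (where P''>0): P(2)=-12. Local minima of Q: Q(-4)=-512, Q(4)=-512.
So the global minimum of E is P(2) + Q(-4) − 5 = -12 − 512 − 5 = -529, attained at (2, -4).

-529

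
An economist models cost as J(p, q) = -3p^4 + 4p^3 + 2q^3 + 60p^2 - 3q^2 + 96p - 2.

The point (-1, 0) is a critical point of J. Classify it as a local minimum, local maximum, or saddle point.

saddle point

The mixed partial ∂²J/∂p∂q is 0, so the Hessian at any point is diag(J_pp, J_qq) = diag(12(-3p^2 + 2p + 10), 6(2q - 1)).
At (-1, 0): H = diag(60, -6).
The eigenvalues have opposite signs, so H is indefinite: a saddle point.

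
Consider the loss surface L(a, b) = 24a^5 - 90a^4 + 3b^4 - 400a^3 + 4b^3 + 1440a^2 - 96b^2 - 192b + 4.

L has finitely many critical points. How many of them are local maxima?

L separates as a function of a plus a function of b, so ∇L=0 decouples.
∂L/∂a = 120a(a - 4)(a - 2)(a + 3) = 0 at a ∈ {-3, 0, 2, 4}; ∂L/∂b = 12(b - 4)(b + 1)(b + 4) = 0 at b ∈ {-4, -1, 4}.
The Hessian is diagonal: diag(L_aa, L_bb). Second derivatives: L_aa(-3)=-12600, L_aa(0)=2880, L_aa(2)=-2400, L_aa(4)=6720; L_bb(-4)=288, L_bb(-1)=-180, L_bb(4)=480.
Local maxima occur where both diagonal entries negative: (-3, -1), (2, -1). Count: 2.

2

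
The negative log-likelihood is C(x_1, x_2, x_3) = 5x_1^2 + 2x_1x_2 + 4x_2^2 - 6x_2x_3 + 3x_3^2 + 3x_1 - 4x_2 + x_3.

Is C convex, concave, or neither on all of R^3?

C is quadratic, so its Hessian is the constant matrix H = [[10, 2, 0], [2, 8, -6], [0, -6, 6]].
Leading principal minors: 10, 76, 96.
All positive ⇒ H ≻ 0 ⇒ convex.

convex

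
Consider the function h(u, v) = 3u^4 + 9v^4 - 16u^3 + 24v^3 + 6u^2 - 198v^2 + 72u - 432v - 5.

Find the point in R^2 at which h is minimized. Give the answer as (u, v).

h(u,v) separates as P(u) + Q(v) − 5, so its minimum is min P + min Q − 5.
P'(u) = 12(u - 3)(u - 2)(u + 1) vanishes at u ∈ {-1, 2, 3}; Q'(v) = 36(v - 3)(v + 1)(v + 4) vanishes at v ∈ {-4, -1, 3}.
Local minima of P (where P''>0): P(-1)=-47, P(3)=81. Local minima of Q: Q(-4)=-672, Q(3)=-1701.
So the global minimum of h is P(-1) + Q(3) − 5 = -47 − 1701 − 5 = -1753, attained at (-1, 3).

(-1, 3)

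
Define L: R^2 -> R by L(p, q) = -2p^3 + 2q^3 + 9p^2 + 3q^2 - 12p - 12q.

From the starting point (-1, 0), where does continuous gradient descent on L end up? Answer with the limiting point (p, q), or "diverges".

L is separable, so gradient descent decouples: p follows -∂L/∂p, q follows -∂L/∂q.
∂L/∂p = -6(p - 2)(p - 1); at p=-1 this is -36, so p increases.
∂L/∂q = 6(q - 1)(q + 2); at q=0 this is -12, so q increases.
p converges to its nearest critical value 1 (a local min of the p-part); q converges to 1. The iterate converges to (1, 1).

(1, 1)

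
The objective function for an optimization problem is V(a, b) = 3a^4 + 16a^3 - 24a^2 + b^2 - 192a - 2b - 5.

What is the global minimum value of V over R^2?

V(a,b) separates as P(a) + Q(b) − 5, so its minimum is min P + min Q − 5.
P'(a) = 12(a - 2)(a + 2)(a + 4) vanishes at a ∈ {-4, -2, 2}; Q'(b) = 2b - 2 vanishes at b ∈ {1}.
Local minima of P (where P''>0): P(-4)=128, P(2)=-304. Local minima of Q: Q(1)=-1.
So the global minimum of V is P(2) + Q(1) − 5 = -304 − 1 − 5 = -310, attained at (2, 1).

-310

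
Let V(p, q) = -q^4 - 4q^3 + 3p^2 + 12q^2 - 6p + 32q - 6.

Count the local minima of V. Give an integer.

V separates as a function of p plus a function of q, so ∇V=0 decouples.
∂V/∂p = 6(p - 1) = 0 at p ∈ {1}; ∂V/∂q = -4(q - 2)(q + 1)(q + 4) = 0 at q ∈ {-4, -1, 2}.
The Hessian is diagonal: diag(V_pp, V_qq). Second derivatives: V_pp(1)=6; V_qq(-4)=-72, V_qq(-1)=36, V_qq(2)=-72.
Local minima occur where both diagonal entries positive: (1, -1). Count: 1.

1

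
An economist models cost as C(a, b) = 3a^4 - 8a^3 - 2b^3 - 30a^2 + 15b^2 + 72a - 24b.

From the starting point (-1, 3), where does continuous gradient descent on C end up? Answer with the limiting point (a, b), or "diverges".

(-2, 1)

C is separable, so gradient descent decouples: a follows -∂C/∂a, b follows -∂C/∂b.
∂C/∂a = 12(a - 3)(a - 1)(a + 2); at a=-1 this is 96, so a decreases.
∂C/∂b = -6(b - 4)(b - 1); at b=3 this is 12, so b decreases.
a converges to its nearest critical value -2 (a local min of the a-part); b converges to 1. The iterate converges to (-2, 1).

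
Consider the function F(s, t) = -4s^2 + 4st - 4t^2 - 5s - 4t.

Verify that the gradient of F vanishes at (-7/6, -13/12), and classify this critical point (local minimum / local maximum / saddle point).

local maximum

∇F = (-8s + 4t - 5, 4s - 8t - 4); substituting (-7/6, -13/12) gives ∇F = (0, 0), so (-7/6, -13/12) is indeed a critical point.
The Hessian of F is constant: H = [[-8, 4], [4, -8]].
det(H) = (-8)·(-8) − 4² = 48.
det(H) > 0 and tr(H) = -16 < 0, so H is negative definite and the point is a local maximum.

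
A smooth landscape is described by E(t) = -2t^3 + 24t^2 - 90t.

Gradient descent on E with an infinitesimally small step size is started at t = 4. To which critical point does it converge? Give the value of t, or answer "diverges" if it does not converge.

3

E'(t) = -6(t - 5)(t - 3), so E'(4) = 6.
Gradient descent moves in the -E' direction, i.e. t is decreasing.
The nearest critical point in that direction is t = 3, where E'' = 12 > 0 (a local minimum). The iterate converges there.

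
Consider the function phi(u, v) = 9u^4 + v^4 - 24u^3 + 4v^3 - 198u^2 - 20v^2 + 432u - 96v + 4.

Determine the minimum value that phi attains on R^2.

-1976

phi(u,v) separates as P(u) + Q(v) + 4, so its minimum is min P + min Q + 4.
P'(u) = 36(u - 4)(u - 1)(u + 3) vanishes at u ∈ {-3, 1, 4}; Q'(v) = 4(v - 3)(v + 2)(v + 4) vanishes at v ∈ {-4, -2, 3}.
Local minima of P (where P''>0): P(-3)=-1701, P(4)=-672. Local minima of Q: Q(-4)=64, Q(3)=-279.
So the global minimum of phi is P(-3) + Q(3) + 4 = -1701 − 279 + 4 = -1976, attained at (-3, 3).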